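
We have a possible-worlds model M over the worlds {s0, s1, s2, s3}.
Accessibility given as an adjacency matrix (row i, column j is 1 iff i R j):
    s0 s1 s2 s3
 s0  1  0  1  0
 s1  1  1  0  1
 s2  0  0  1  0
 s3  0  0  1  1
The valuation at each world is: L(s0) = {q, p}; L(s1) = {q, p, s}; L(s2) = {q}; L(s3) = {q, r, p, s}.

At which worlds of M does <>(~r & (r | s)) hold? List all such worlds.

Let φ = <>(~r & (r | s)). Evaluate φ at each world:
  s0 (successors {s0, s2}): φ is false.
  s1 (successors {s0, s1, s3}): φ is true.
  s2 (successors {s2}): φ is false.
  s3 (successors {s2, s3}): φ is false.
For instance, at s1:
  At s1: <>(~r & (r | s)) requires ~r & (r | s) at some successor in {s0, s1, s3}.
    ~r & (r | s) holds at s1, so <>(~r & (r | s)) is true at s1.
Satisfying worlds: {s1}

s1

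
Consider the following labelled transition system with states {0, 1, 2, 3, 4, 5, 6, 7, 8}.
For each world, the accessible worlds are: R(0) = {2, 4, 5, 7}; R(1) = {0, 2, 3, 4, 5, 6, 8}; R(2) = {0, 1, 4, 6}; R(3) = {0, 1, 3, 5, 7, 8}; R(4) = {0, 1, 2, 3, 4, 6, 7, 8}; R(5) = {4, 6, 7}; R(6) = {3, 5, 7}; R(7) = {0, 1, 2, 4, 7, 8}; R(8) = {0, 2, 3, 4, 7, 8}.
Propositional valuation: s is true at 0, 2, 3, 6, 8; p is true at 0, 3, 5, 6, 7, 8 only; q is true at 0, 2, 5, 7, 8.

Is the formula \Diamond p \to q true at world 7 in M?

Recall that \Diamond ψ holds at a world iff ψ holds at some accessible world.
At 7: \Diamond p is true, q is true, so \Diamond p \to q is true.
  At 7: \Diamond p requires p at some successor in {0, 1, 2, 4, 7, 8}.
    p holds at 0, so \Diamond p is true at 7.

Yes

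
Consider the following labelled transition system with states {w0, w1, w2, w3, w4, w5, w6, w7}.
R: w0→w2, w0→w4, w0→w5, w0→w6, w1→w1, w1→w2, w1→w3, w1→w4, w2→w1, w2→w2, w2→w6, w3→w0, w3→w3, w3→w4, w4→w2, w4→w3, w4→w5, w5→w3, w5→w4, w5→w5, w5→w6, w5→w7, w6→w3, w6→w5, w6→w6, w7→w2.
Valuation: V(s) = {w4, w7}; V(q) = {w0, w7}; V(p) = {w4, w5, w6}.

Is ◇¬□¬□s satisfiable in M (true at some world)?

Recall that □ψ holds at a world iff ψ holds at every accessible world, and ◇ψ holds iff ψ holds at some accessible world.
Let φ = ◇¬□¬□s. Evaluate φ at each world:
  w0 (successors {w2, w4, w5, w6}): φ is false.
  w1 (successors {w1, w2, w3, w4}): φ is false.
  w2 (successors {w1, w2, w6}): φ is false.
  w3 (successors {w0, w3, w4}): φ is false.
  w4 (successors {w2, w3, w5}): φ is false.
  w5 (successors {w3, w4, w5, w6, w7}): φ is false.
  w6 (successors {w3, w5, w6}): φ is false.
  w7 (successors {w2}): φ is false.
For instance, at w7:
  At w7: ◇¬□¬□s requires ¬□¬□s at some successor in {w2}.
    At w2: ¬□¬□s is false.
  So ◇¬□¬□s is false at w7.

No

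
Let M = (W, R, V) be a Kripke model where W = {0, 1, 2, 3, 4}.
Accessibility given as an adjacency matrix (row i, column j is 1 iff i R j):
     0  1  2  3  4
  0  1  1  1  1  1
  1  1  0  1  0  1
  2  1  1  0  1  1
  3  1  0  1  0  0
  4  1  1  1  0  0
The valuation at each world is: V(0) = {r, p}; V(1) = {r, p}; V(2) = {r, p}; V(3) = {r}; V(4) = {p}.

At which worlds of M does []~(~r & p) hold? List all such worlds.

Recall that []ψ holds at a world iff ψ holds at every accessible world, and <>ψ holds iff ψ holds at some accessible world.
Let φ = []~(~r & p). Evaluate φ at each world:
  0 (successors {0, 1, 2, 3, 4}): φ is false.
  1 (successors {0, 2, 4}): φ is false.
  2 (successors {0, 1, 3, 4}): φ is false.
  3 (successors {0, 2}): φ is true.
  4 (successors {0, 1, 2}): φ is true.
For instance, at 1:
  At 1: []~(~r & p) requires ~(~r & p) at every successor {0, 2, 4}.
    ~(~r & p) fails at 4, so []~(~r & p) is false at 1.
Satisfying worlds: {3, 4}

3, 4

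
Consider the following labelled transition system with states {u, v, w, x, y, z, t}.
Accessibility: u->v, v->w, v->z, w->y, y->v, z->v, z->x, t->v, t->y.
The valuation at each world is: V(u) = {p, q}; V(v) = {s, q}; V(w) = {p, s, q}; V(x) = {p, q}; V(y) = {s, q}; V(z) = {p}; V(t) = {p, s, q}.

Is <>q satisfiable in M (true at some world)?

Yes

Recall that <>ψ holds at a world iff ψ holds at some accessible world.
Let φ = <>q. Evaluate φ at each world:
  u (successors {v}): φ is true.
  v (successors {w, z}): φ is true.
  w (successors {y}): φ is true.
  x (successors ∅): φ is false.
  y (successors {v}): φ is true.
  z (successors {v, x}): φ is true.
  t (successors {v, y}): φ is true.
Detail at u (witness):
  At u: <>q requires q at some successor in {v}.
    q holds at v, so <>q is true at u.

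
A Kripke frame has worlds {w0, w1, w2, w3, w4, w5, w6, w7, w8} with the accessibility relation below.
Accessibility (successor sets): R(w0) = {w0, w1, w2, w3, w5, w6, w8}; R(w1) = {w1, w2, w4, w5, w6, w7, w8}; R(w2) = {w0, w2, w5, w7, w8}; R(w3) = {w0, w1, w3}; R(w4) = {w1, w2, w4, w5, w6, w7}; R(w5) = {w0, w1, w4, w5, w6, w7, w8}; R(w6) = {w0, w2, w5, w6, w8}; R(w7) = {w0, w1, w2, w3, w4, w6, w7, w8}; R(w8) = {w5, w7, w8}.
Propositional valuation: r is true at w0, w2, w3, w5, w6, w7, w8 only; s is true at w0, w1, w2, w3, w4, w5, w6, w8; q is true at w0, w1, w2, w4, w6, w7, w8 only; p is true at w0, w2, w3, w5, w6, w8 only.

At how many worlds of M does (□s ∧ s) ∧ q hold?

Let φ = (□s ∧ s) ∧ q. Evaluate φ at each world:
  w0 (successors {w0, w1, w2, w3, w5, w6, w8}): φ is true.
  w1 (successors {w1, w2, w4, w5, w6, w7, w8}): φ is false.
  w2 (successors {w0, w2, w5, w7, w8}): φ is false.
  w3 (successors {w0, w1, w3}): φ is false.
  w4 (successors {w1, w2, w4, w5, w6, w7}): φ is false.
  w5 (successors {w0, w1, w4, w5, w6, w7, w8}): φ is false.
  w6 (successors {w0, w2, w5, w6, w8}): φ is true.
  w7 (successors {w0, w1, w2, w3, w4, w6, w7, w8}): φ is false.
  w8 (successors {w5, w7, w8}): φ is false.
For instance, at w0:
  At w0: □s ∧ s is true, q is true, so (□s ∧ s) ∧ q is true.
    At w0: □s is true, s is true, so □s ∧ s is true.
      At w0: □s requires s at every successor {w0, w1, w2, w3, w5, w6, w8}.
        At w0: s is true.
        At w1: s is true.
        At w2: s is true.
        At w3: s is true.
        At w5: s is true.
        At w6: s is true.
        At w8: s is true.
      So □s is true at w0.
Satisfying worlds: {w0, w6}

2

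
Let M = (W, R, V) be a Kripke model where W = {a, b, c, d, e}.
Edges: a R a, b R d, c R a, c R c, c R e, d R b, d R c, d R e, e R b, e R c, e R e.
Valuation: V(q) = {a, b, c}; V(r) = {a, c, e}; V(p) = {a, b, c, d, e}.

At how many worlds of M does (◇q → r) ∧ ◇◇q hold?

4

Recall that ◇ψ holds at a world iff ψ holds at some accessible world.
Let φ = (◇q → r) ∧ ◇◇q. Evaluate φ at each world:
  a (successors {a}): φ is true.
  b (successors {d}): φ is true.
  c (successors {a, c, e}): φ is true.
  d (successors {b, c, e}): φ is false.
  e (successors {b, c, e}): φ is true.
For instance, at c:
  At c: ◇q → r is true, ◇◇q is true, so (◇q → r) ∧ ◇◇q is true.
    At c: ◇q is true, r is true, so ◇q → r is true.
      At c: ◇q requires q at some successor in {a, c, e}.
        q holds at a, so ◇q is true at c.
    At c: ◇◇q requires ◇q at some successor in {a, c, e}.
      ◇q holds at a, so ◇◇q is true at c.
Satisfying worlds: {a, b, c, e}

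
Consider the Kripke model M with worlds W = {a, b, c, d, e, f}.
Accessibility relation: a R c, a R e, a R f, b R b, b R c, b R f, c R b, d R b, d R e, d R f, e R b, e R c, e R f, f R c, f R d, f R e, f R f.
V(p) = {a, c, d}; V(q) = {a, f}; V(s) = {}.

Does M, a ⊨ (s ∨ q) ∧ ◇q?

Yes

At a: s ∨ q is true, ◇q is true, so (s ∨ q) ∧ ◇q is true.
  At a: ◇q requires q at some successor in {c, e, f}.
    q holds at f, so ◇q is true at a.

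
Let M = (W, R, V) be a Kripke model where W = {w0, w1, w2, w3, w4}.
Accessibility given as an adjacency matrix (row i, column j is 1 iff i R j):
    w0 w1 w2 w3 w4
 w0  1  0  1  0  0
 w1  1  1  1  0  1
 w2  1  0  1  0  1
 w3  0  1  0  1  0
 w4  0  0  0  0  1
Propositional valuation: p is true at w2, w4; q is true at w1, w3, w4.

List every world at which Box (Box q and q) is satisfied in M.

Let φ = Box (Box q and q). Evaluate φ at each world:
  w0 (successors {w0, w2}): φ is false.
  w1 (successors {w0, w1, w2, w4}): φ is false.
  w2 (successors {w0, w2, w4}): φ is false.
  w3 (successors {w1, w3}): φ is false.
  w4 (successors {w4}): φ is true.
For instance, at w1:
  At w1: Box (Box q and q) requires Box q and q at every successor {w0, w1, w2, w4}.
    Box q and q fails at w0, so Box (Box q and q) is false at w1.
      At w0: Box q is false, q is false, so Box q and q is false.
Satisfying worlds: {w4}

w4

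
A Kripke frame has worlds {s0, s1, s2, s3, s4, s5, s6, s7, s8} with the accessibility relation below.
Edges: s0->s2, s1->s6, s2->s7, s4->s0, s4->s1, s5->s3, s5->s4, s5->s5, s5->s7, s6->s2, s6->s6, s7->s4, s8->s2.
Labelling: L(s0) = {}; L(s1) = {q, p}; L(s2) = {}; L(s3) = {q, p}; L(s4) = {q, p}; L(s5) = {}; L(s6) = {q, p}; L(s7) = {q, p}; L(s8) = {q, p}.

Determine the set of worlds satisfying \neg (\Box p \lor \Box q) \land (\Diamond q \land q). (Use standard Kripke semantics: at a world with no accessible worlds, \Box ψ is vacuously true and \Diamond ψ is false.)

Let φ = \neg (\Box p \lor \Box q) \land (\Diamond q \land q). Evaluate φ at each world:
  s0 (successors {s2}): φ is false.
  s1 (successors {s6}): φ is false.
  s2 (successors {s7}): φ is false.
  s3 (successors ∅): φ is false.
  s4 (successors {s0, s1}): φ is true.
  s5 (successors {s3, s4, s5, s7}): φ is false.
  s6 (successors {s2, s6}): φ is true.
  s7 (successors {s4}): φ is false.
  s8 (successors {s2}): φ is false.
For instance, at s7:
  At s7: \neg (\Box p \lor \Box q) is false, \Diamond q \land q is true, so \neg (\Box p \lor \Box q) \land (\Diamond q \land q) is false.
    At s7: \Box p \lor \Box q is true, so \neg (\Box p \lor \Box q) is false.
      At s7: \Box p is true, \Box q is true, so \Box p \lor \Box q is true.
    At s7: \Diamond q is true, q is true, so \Diamond q \land q is true.
      At s7: \Diamond q requires q at some successor in {s4}.
        q holds at s4, so \Diamond q is true at s7.
Satisfying worlds: {s4, s6}

s4, s6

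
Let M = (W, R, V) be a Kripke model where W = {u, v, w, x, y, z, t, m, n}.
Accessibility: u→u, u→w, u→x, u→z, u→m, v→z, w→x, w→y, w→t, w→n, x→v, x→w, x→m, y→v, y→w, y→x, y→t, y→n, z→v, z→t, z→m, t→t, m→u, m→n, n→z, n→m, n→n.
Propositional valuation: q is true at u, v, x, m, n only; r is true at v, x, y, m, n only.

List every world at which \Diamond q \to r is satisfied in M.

v, x, y, t, m, n

Let φ = \Diamond q \to r. Evaluate φ at each world:
  u (successors {u, w, x, z, m}): φ is false.
  v (successors {z}): φ is true.
  w (successors {x, y, t, n}): φ is false.
  x (successors {v, w, m}): φ is true.
  y (successors {v, w, x, t, n}): φ is true.
  z (successors {v, t, m}): φ is false.
  t (successors {t}): φ is true.
  m (successors {u, n}): φ is true.
  n (successors {z, m, n}): φ is true.
For instance, at t:
  At t: \Diamond q is false, r is false, so \Diamond q \to r is true.
    At t: \Diamond q requires q at some successor in {t}.
      At t: q is false.
    So \Diamond q is false at t.
Satisfying worlds: {v, x, y, t, m, n}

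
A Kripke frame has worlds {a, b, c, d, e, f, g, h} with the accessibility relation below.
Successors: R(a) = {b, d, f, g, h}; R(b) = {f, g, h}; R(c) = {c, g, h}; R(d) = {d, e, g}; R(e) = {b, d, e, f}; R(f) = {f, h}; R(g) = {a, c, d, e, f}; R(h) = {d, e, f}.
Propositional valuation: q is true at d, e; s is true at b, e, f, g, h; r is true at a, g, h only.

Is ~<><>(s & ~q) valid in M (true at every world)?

Let φ = ~<><>(s & ~q). Evaluate φ at each world:
  a (successors {b, d, f, g, h}): φ is false.
  b (successors {f, g, h}): φ is false.
  c (successors {c, g, h}): φ is false.
  d (successors {d, e, g}): φ is false.
  e (successors {b, d, e, f}): φ is false.
  f (successors {f, h}): φ is false.
  g (successors {a, c, d, e, f}): φ is false.
  h (successors {d, e, f}): φ is false.
Detail at a (counterexample):
  At a: <><>(s & ~q) is true, so ~<><>(s & ~q) is false.
    At a: <><>(s & ~q) requires <>(s & ~q) at some successor in {b, d, f, g, h}.
      <>(s & ~q) holds at b, so <><>(s & ~q) is true at a.

No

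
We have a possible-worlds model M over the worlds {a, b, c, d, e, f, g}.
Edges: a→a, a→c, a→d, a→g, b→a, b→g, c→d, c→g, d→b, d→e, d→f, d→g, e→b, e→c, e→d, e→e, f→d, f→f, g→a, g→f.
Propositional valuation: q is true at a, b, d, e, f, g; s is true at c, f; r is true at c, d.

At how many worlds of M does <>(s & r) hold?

Let φ = <>(s & r). Evaluate φ at each world:
  a (successors {a, c, d, g}): φ is true.
  b (successors {a, g}): φ is false.
  c (successors {d, g}): φ is false.
  d (successors {b, e, f, g}): φ is false.
  e (successors {b, c, d, e}): φ is true.
  f (successors {d, f}): φ is false.
  g (successors {a, f}): φ is false.
For instance, at a:
  At a: <>(s & r) requires s & r at some successor in {a, c, d, g}.
    s & r holds at c, so <>(s & r) is true at a.
Satisfying worlds: {a, e}

2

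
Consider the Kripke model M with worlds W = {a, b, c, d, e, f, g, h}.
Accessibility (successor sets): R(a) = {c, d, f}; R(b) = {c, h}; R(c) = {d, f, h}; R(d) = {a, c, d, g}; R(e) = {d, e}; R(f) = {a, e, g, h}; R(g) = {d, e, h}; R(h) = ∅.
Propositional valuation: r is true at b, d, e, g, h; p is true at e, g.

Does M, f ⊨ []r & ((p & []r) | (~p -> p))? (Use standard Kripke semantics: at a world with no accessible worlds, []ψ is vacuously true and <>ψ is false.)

No

At f: []r is false, (p & []r) | (~p -> p) is false, so []r & ((p & []r) | (~p -> p)) is false.
  At f: []r requires r at every successor {a, e, g, h}.
    r fails at a, so []r is false at f.
  At f: p & []r is false, ~p -> p is false, so (p & []r) | (~p -> p) is false.
    At f: p is false, []r is false, so p & []r is false.
      At f: []r requires r at every successor {a, e, g, h}.
        r fails at a, so []r is false at f.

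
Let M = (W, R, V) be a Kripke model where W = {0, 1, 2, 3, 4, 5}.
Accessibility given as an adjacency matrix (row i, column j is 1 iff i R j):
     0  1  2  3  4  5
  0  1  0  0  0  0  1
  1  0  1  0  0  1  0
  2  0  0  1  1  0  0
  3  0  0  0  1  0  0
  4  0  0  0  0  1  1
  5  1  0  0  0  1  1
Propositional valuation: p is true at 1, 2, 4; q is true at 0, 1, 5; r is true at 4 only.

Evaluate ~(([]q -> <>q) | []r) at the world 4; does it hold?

At 4: ([]q -> <>q) | []r is true, so ~(([]q -> <>q) | []r) is false.
  At 4: []q -> <>q is true, []r is false, so ([]q -> <>q) | []r is true.
    At 4: []q is false, <>q is true, so []q -> <>q is true.
      At 4: []q requires q at every successor {4, 5}.
        q fails at 4, so []q is false at 4.
      At 4: <>q requires q at some successor in {4, 5}.
        q holds at 5, so <>q is true at 4.
    At 4: []r requires r at every successor {4, 5}.
      r fails at 5, so []r is false at 4.

No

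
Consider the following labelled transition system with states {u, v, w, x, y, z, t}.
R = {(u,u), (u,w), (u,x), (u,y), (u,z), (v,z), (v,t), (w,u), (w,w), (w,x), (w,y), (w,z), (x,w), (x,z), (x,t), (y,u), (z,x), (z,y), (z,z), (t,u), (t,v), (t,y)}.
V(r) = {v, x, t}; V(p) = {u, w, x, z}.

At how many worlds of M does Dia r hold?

6

Let φ = Dia r. Evaluate φ at each world:
  u (successors {u, w, x, y, z}): φ is true.
  v (successors {z, t}): φ is true.
  w (successors {u, w, x, y, z}): φ is true.
  x (successors {w, z, t}): φ is true.
  y (successors {u}): φ is false.
  z (successors {x, y, z}): φ is true.
  t (successors {u, v, y}): φ is true.
For instance, at z:
  At z: Dia r requires r at some successor in {x, y, z}.
    r holds at x, so Dia r is true at z.
Satisfying worlds: {u, v, w, x, z, t}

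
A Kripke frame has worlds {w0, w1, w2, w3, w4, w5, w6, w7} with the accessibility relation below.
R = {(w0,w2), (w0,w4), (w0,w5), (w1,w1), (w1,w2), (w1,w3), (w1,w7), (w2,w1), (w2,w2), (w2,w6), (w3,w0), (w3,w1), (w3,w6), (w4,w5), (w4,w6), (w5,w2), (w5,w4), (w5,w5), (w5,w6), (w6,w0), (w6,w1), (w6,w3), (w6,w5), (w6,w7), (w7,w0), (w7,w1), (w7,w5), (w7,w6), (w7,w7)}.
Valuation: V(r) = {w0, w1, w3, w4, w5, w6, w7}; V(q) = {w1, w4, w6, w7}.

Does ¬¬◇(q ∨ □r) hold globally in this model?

Yes

Let φ = ¬¬◇(q ∨ □r). Evaluate φ at each world:
  w0 (successors {w2, w4, w5}): φ is true.
  w1 (successors {w1, w2, w3, w7}): φ is true.
  w2 (successors {w1, w2, w6}): φ is true.
  w3 (successors {w0, w1, w6}): φ is true.
  w4 (successors {w5, w6}): φ is true.
  w5 (successors {w2, w4, w5, w6}): φ is true.
  w6 (successors {w0, w1, w3, w5, w7}): φ is true.
  w7 (successors {w0, w1, w5, w6, w7}): φ is true.
For instance, at w4:
  At w4: ¬◇(q ∨ □r) is false, so ¬¬◇(q ∨ □r) is true.
    At w4: ◇(q ∨ □r) is true, so ¬◇(q ∨ □r) is false.
      At w4: ◇(q ∨ □r) requires q ∨ □r at some successor in {w5, w6}.
        q ∨ □r holds at w6, so ◇(q ∨ □r) is true at w4.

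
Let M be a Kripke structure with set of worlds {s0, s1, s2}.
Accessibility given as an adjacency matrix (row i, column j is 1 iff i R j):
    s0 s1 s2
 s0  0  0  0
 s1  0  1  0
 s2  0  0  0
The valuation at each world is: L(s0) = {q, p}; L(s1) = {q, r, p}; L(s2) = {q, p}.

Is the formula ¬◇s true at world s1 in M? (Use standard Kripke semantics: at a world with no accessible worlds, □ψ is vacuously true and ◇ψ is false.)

At s1: ◇s is false, so ¬◇s is true.
  At s1: ◇s requires s at some successor in {s1}.
    At s1: s is false.
  So ◇s is false at s1.

Yes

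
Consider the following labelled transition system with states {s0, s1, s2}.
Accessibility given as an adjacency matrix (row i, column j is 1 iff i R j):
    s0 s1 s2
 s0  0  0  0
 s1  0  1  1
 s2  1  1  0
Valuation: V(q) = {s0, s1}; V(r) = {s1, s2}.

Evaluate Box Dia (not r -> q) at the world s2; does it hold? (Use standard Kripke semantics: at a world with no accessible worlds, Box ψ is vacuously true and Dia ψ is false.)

At s2: Box Dia (not r -> q) requires Dia (not r -> q) at every successor {s0, s1}.
  Dia (not r -> q) fails at s0, so Box Dia (not r -> q) is false at s2.
    At s0: no accessible worlds, so Dia (not r -> q) is false.

No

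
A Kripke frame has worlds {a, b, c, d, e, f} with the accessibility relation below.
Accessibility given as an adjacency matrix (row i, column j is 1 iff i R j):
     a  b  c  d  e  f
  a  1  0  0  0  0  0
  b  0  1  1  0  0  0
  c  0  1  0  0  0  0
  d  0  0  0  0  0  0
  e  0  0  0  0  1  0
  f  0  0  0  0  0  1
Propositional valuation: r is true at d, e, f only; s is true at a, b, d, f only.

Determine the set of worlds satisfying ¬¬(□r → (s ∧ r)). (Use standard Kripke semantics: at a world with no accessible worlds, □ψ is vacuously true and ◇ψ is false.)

Let φ = ¬¬(□r → (s ∧ r)). Evaluate φ at each world:
  a (successors {a}): φ is true.
  b (successors {b, c}): φ is true.
  c (successors {b}): φ is true.
  d (successors ∅): φ is true.
  e (successors {e}): φ is false.
  f (successors {f}): φ is true.
For instance, at a:
  At a: ¬(□r → (s ∧ r)) is false, so ¬¬(□r → (s ∧ r)) is true.
    At a: □r → (s ∧ r) is true, so ¬(□r → (s ∧ r)) is false.
      At a: □r is false, s ∧ r is false, so □r → (s ∧ r) is true.
Satisfying worlds: {a, b, c, d, f}

a, b, c, d, f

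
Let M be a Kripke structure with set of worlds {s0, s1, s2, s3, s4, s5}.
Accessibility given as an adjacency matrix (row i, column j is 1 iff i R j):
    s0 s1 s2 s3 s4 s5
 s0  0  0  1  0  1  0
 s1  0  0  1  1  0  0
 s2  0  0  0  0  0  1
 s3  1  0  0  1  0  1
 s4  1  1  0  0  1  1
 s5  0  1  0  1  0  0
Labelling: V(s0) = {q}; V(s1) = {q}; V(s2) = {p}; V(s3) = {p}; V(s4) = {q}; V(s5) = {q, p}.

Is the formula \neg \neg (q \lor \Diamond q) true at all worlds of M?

Let φ = \neg \neg (q \lor \Diamond q). Evaluate φ at each world:
  s0 (successors {s2, s4}): φ is true.
  s1 (successors {s2, s3}): φ is true.
  s2 (successors {s5}): φ is true.
  s3 (successors {s0, s3, s5}): φ is true.
  s4 (successors {s0, s1, s4, s5}): φ is true.
  s5 (successors {s1, s3}): φ is true.
For instance, at s3:
  At s3: \neg (q \lor \Diamond q) is false, so \neg \neg (q \lor \Diamond q) is true.
    At s3: q \lor \Diamond q is true, so \neg (q \lor \Diamond q) is false.
      At s3: q is false, \Diamond q is true, so q \lor \Diamond q is true.

Yes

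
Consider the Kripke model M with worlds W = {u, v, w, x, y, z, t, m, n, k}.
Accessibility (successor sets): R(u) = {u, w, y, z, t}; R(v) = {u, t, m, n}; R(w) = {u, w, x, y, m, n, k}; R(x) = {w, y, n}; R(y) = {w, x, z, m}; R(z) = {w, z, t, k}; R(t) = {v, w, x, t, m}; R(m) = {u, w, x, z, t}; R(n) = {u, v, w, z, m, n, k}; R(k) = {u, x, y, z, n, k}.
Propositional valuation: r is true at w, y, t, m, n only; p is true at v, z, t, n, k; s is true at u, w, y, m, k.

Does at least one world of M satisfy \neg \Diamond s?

Let φ = \neg \Diamond s. Evaluate φ at each world:
  u (successors {u, w, y, z, t}): φ is false.
  v (successors {u, t, m, n}): φ is false.
  w (successors {u, w, x, y, m, n, k}): φ is false.
  x (successors {w, y, n}): φ is false.
  y (successors {w, x, z, m}): φ is false.
  z (successors {w, z, t, k}): φ is false.
  t (successors {v, w, x, t, m}): φ is false.
  m (successors {u, w, x, z, t}): φ is false.
  n (successors {u, v, w, z, m, n, k}): φ is false.
  k (successors {u, x, y, z, n, k}): φ is false.
For instance, at n:
  At n: \Diamond s is true, so \neg \Diamond s is false.
    At n: \Diamond s requires s at some successor in {u, v, w, z, m, n, k}.
      s holds at u, so \Diamond s is true at n.

No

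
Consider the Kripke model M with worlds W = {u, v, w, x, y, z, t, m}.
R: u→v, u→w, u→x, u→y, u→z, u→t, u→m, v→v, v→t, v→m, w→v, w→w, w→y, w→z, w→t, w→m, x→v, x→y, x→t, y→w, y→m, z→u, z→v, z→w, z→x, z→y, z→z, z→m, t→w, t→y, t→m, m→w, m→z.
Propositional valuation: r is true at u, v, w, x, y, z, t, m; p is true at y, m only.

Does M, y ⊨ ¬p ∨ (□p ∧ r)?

No

At y: ¬p is false, □p ∧ r is false, so ¬p ∨ (□p ∧ r) is false.
  At y: □p is false, r is true, so □p ∧ r is false.
    At y: □p requires p at every successor {w, m}.
      p fails at w, so □p is false at y.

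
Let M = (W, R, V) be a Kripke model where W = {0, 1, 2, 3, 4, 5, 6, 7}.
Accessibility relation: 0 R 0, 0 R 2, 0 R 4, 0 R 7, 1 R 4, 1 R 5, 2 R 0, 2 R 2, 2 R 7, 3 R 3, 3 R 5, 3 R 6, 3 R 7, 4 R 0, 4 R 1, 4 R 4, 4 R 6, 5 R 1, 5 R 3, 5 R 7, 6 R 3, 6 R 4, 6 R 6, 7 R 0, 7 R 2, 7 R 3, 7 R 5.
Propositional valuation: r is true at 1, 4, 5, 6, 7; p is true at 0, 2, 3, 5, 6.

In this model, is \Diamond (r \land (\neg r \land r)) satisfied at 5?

At 5: \Diamond (r \land (\neg r \land r)) requires r \land (\neg r \land r) at some successor in {1, 3, 7}.
  At 1: r \land (\neg r \land r) is false.
  At 3: r \land (\neg r \land r) is false.
  At 7: r \land (\neg r \land r) is false.
So \Diamond (r \land (\neg r \land r)) is false at 5.

No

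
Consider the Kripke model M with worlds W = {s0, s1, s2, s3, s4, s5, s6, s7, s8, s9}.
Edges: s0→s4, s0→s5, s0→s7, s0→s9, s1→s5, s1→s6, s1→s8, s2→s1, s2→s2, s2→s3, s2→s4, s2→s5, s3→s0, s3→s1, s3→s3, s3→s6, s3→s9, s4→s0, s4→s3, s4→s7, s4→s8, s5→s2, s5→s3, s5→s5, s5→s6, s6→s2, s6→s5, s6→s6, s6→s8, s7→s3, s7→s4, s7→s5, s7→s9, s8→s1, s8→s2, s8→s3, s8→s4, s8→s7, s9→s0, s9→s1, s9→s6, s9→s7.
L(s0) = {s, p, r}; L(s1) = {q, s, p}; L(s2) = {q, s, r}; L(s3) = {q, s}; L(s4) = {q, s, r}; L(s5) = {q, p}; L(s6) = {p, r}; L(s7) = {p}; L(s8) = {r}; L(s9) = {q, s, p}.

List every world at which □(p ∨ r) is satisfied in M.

Let φ = □(p ∨ r). Evaluate φ at each world:
  s0 (successors {s4, s5, s7, s9}): φ is true.
  s1 (successors {s5, s6, s8}): φ is true.
  s2 (successors {s1, s2, s3, s4, s5}): φ is false.
  s3 (successors {s0, s1, s3, s6, s9}): φ is false.
  s4 (successors {s0, s3, s7, s8}): φ is false.
  s5 (successors {s2, s3, s5, s6}): φ is false.
  s6 (successors {s2, s5, s6, s8}): φ is true.
  s7 (successors {s3, s4, s5, s9}): φ is false.
  s8 (successors {s1, s2, s3, s4, s7}): φ is false.
  s9 (successors {s0, s1, s6, s7}): φ is true.
For instance, at s3:
  At s3: □(p ∨ r) requires p ∨ r at every successor {s0, s1, s3, s6, s9}.
    p ∨ r fails at s3, so □(p ∨ r) is false at s3.
Satisfying worlds: {s0, s1, s6, s9}

s0, s1, s6, s9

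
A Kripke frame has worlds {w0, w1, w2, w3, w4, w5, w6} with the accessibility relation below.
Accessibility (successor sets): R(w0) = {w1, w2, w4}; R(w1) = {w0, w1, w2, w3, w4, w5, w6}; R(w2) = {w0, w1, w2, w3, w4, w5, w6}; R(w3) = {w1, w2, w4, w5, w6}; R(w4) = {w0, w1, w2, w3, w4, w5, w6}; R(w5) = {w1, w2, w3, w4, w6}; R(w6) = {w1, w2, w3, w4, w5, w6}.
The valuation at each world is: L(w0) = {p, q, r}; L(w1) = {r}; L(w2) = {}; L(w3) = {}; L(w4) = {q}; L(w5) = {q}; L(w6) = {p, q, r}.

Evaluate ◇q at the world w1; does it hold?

Yes

At w1: ◇q requires q at some successor in {w0, w1, w2, w3, w4, w5, w6}.
  q holds at w0, so ◇q is true at w1.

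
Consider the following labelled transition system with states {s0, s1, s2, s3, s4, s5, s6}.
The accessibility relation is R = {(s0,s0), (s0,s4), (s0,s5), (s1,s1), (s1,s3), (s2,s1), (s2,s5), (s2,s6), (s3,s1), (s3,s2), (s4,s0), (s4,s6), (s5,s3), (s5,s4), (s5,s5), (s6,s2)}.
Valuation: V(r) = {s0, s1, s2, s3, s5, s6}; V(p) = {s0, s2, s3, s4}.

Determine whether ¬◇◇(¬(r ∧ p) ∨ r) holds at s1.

Recall that ◇ψ holds at a world iff ψ holds at some accessible world.
At s1: ◇◇(¬(r ∧ p) ∨ r) is true, so ¬◇◇(¬(r ∧ p) ∨ r) is false.
  At s1: ◇◇(¬(r ∧ p) ∨ r) requires ◇(¬(r ∧ p) ∨ r) at some successor in {s1, s3}.
    ◇(¬(r ∧ p) ∨ r) holds at s1, so ◇◇(¬(r ∧ p) ∨ r) is true at s1.
      At s1: ◇(¬(r ∧ p) ∨ r) requires ¬(r ∧ p) ∨ r at some successor in {s1, s3}.
        ¬(r ∧ p) ∨ r holds at s1, so ◇(¬(r ∧ p) ∨ r) is true at s1.

No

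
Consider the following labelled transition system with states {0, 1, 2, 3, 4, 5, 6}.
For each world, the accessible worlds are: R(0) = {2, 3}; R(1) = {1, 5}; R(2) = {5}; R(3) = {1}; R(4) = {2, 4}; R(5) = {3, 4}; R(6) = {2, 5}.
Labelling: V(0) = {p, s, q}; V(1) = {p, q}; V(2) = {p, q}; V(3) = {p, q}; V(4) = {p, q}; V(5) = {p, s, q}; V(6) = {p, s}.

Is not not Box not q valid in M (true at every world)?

No

Let φ = not not Box not q. Evaluate φ at each world:
  0 (successors {2, 3}): φ is false.
  1 (successors {1, 5}): φ is false.
  2 (successors {5}): φ is false.
  3 (successors {1}): φ is false.
  4 (successors {2, 4}): φ is false.
  5 (successors {3, 4}): φ is false.
  6 (successors {2, 5}): φ is false.
Detail at 0 (counterexample):
  At 0: not Box not q is true, so not not Box not q is false.
    At 0: Box not q is false, so not Box not q is true.
      At 0: Box not q requires not q at every successor {2, 3}.
        not q fails at 2, so Box not q is false at 0.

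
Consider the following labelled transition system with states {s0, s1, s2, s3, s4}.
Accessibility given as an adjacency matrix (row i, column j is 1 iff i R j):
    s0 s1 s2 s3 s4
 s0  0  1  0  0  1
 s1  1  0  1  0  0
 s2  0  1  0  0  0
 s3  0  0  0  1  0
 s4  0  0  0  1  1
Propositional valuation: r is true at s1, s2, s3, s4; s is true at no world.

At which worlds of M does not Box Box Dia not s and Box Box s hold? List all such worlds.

Recall that Box ψ holds at a world iff ψ holds at every accessible world, and Dia ψ holds iff ψ holds at some accessible world.
Let φ = not Box Box Dia not s and Box Box s. Evaluate φ at each world:
  s0 (successors {s1, s4}): φ is false.
  s1 (successors {s0, s2}): φ is false.
  s2 (successors {s1}): φ is false.
  s3 (successors {s3}): φ is false.
  s4 (successors {s3, s4}): φ is false.
For instance, at s3:
  At s3: not Box Box Dia not s is false, Box Box s is false, so not Box Box Dia not s and Box Box s is false.
    At s3: Box Box Dia not s is true, so not Box Box Dia not s is false.
      At s3: Box Box Dia not s requires Box Dia not s at every successor {s3}.
        At s3: Box Dia not s is true.
      So Box Box Dia not s is true at s3.
    At s3: Box Box s requires Box s at every successor {s3}.
      Box s fails at s3, so Box Box s is false at s3.
Satisfying worlds: none.

none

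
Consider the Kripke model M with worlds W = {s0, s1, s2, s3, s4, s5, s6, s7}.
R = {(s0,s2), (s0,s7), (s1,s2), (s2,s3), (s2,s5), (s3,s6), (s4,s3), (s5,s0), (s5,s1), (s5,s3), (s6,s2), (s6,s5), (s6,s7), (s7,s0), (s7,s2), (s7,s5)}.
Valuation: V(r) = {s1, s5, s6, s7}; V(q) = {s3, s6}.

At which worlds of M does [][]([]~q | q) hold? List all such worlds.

s2, s4

Recall that []ψ holds at a world iff ψ holds at every accessible world, and <>ψ holds iff ψ holds at some accessible world.
Let φ = [][]([]~q | q). Evaluate φ at each world:
  s0 (successors {s2, s7}): φ is false.
  s1 (successors {s2}): φ is false.
  s2 (successors {s3, s5}): φ is true.
  s3 (successors {s6}): φ is false.
  s4 (successors {s3}): φ is true.
  s5 (successors {s0, s1, s3}): φ is false.
  s6 (successors {s2, s5, s7}): φ is false.
  s7 (successors {s0, s2, s5}): φ is false.
For instance, at s6:
  At s6: [][]([]~q | q) requires []([]~q | q) at every successor {s2, s5, s7}.
    []([]~q | q) fails at s2, so [][]([]~q | q) is false at s6.
      At s2: []([]~q | q) requires []~q | q at every successor {s3, s5}.
        []~q | q fails at s5, so []([]~q | q) is false at s2.
Satisfying worlds: {s2, s4}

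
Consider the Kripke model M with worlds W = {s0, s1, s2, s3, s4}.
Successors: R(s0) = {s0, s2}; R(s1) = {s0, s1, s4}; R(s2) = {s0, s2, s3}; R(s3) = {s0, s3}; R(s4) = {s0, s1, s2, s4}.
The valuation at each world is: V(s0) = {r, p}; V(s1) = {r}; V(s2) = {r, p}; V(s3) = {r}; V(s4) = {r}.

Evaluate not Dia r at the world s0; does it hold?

At s0: Dia r is true, so not Dia r is false.
  At s0: Dia r requires r at some successor in {s0, s2}.
    r holds at s0, so Dia r is true at s0.

No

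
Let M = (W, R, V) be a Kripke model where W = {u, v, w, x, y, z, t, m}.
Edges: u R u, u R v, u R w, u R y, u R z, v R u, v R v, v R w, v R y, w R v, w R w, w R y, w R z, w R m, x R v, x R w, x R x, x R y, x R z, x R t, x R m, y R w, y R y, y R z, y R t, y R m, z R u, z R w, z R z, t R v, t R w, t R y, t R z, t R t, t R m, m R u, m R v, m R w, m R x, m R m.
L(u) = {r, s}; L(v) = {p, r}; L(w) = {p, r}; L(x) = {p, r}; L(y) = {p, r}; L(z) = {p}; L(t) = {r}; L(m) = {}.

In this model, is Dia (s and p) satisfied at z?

No

Recall that Dia ψ holds at a world iff ψ holds at some accessible world.
At z: Dia (s and p) requires s and p at some successor in {u, w, z}.
  At u: s and p is false.
  At w: s and p is false.
  At z: s and p is false.
So Dia (s and p) is false at z.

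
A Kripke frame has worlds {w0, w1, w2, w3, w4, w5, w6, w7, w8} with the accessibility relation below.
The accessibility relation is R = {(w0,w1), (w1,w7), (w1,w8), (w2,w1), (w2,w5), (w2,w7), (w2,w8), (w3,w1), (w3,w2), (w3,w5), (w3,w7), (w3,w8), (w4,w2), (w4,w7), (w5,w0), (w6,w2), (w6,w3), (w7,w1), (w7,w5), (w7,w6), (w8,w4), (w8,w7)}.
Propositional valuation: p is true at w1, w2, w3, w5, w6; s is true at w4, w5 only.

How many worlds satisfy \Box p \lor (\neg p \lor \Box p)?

5

Let φ = \Box p \lor (\neg p \lor \Box p). Evaluate φ at each world:
  w0 (successors {w1}): φ is true.
  w1 (successors {w7, w8}): φ is false.
  w2 (successors {w1, w5, w7, w8}): φ is false.
  w3 (successors {w1, w2, w5, w7, w8}): φ is false.
  w4 (successors {w2, w7}): φ is true.
  w5 (successors {w0}): φ is false.
  w6 (successors {w2, w3}): φ is true.
  w7 (successors {w1, w5, w6}): φ is true.
  w8 (successors {w4, w7}): φ is true.
For instance, at w7:
  At w7: \Box p is true, \neg p \lor \Box p is true, so \Box p \lor (\neg p \lor \Box p) is true.
    At w7: \Box p requires p at every successor {w1, w5, w6}.
      At w1: p is true.
      At w5: p is true.
      At w6: p is true.
    So \Box p is true at w7.
    At w7: \neg p is true, \Box p is true, so \neg p \lor \Box p is true.
      At w7: \Box p requires p at every successor {w1, w5, w6}.
        At w1: p is true.
        At w5: p is true.
        At w6: p is true.
      So \Box p is true at w7.
Satisfying worlds: {w0, w4, w6, w7, w8}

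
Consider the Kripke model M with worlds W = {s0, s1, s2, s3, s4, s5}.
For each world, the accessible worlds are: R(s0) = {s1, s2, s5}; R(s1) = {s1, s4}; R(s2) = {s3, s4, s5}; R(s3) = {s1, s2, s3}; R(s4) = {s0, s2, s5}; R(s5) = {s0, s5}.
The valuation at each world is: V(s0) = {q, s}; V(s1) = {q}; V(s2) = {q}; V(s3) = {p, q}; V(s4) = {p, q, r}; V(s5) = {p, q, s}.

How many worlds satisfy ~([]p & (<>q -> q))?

5

Let φ = ~([]p & (<>q -> q)). Evaluate φ at each world:
  s0 (successors {s1, s2, s5}): φ is true.
  s1 (successors {s1, s4}): φ is true.
  s2 (successors {s3, s4, s5}): φ is false.
  s3 (successors {s1, s2, s3}): φ is true.
  s4 (successors {s0, s2, s5}): φ is true.
  s5 (successors {s0, s5}): φ is true.
For instance, at s1:
  At s1: []p & (<>q -> q) is false, so ~([]p & (<>q -> q)) is true.
    At s1: []p is false, <>q -> q is true, so []p & (<>q -> q) is false.
      At s1: []p requires p at every successor {s1, s4}.
        p fails at s1, so []p is false at s1.
      At s1: <>q is true, q is true, so <>q -> q is true.
Satisfying worlds: {s0, s1, s3, s4, s5}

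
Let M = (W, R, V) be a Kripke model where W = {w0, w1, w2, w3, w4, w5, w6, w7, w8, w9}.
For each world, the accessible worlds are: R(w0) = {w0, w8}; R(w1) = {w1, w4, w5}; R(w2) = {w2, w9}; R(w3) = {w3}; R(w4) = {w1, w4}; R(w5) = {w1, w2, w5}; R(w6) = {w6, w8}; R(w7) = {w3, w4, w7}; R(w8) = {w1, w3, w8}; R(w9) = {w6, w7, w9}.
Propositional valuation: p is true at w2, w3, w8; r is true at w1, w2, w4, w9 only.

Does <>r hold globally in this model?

Let φ = <>r. Evaluate φ at each world:
  w0 (successors {w0, w8}): φ is false.
  w1 (successors {w1, w4, w5}): φ is true.
  w2 (successors {w2, w9}): φ is true.
  w3 (successors {w3}): φ is false.
  w4 (successors {w1, w4}): φ is true.
  w5 (successors {w1, w2, w5}): φ is true.
  w6 (successors {w6, w8}): φ is false.
  w7 (successors {w3, w4, w7}): φ is true.
  w8 (successors {w1, w3, w8}): φ is true.
  w9 (successors {w6, w7, w9}): φ is true.
Detail at w0 (counterexample):
  At w0: <>r requires r at some successor in {w0, w8}.
    At w0: r is false.
    At w8: r is false.
  So <>r is false at w0.

No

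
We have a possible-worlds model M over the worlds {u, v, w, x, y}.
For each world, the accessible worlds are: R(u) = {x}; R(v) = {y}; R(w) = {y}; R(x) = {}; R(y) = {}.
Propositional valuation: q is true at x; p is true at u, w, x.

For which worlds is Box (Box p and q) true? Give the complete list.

u, x, y

Recall that Box ψ holds at a world iff ψ holds at every accessible world, and Dia ψ holds iff ψ holds at some accessible world.
Let φ = Box (Box p and q). Evaluate φ at each world:
  u (successors {x}): φ is true.
  v (successors {y}): φ is false.
  w (successors {y}): φ is false.
  x (successors ∅): φ is true.
  y (successors ∅): φ is true.
For instance, at v:
  At v: Box (Box p and q) requires Box p and q at every successor {y}.
    Box p and q fails at y, so Box (Box p and q) is false at v.
      At y: Box p is true, q is false, so Box p and q is false.
Satisfying worlds: {u, x, y}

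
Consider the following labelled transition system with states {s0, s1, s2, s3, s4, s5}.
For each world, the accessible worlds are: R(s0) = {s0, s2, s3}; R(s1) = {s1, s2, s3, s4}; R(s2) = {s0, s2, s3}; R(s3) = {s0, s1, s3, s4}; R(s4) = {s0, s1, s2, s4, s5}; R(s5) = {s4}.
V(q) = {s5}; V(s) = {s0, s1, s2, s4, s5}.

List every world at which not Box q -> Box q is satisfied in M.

none

Let φ = not Box q -> Box q. Evaluate φ at each world:
  s0 (successors {s0, s2, s3}): φ is false.
  s1 (successors {s1, s2, s3, s4}): φ is false.
  s2 (successors {s0, s2, s3}): φ is false.
  s3 (successors {s0, s1, s3, s4}): φ is false.
  s4 (successors {s0, s1, s2, s4, s5}): φ is false.
  s5 (successors {s4}): φ is false.
For instance, at s0:
  At s0: not Box q is true, Box q is false, so not Box q -> Box q is false.
    At s0: Box q is false, so not Box q is true.
      At s0: Box q requires q at every successor {s0, s2, s3}.
        q fails at s0, so Box q is false at s0.
    At s0: Box q requires q at every successor {s0, s2, s3}.
      q fails at s0, so Box q is false at s0.
Satisfying worlds: none.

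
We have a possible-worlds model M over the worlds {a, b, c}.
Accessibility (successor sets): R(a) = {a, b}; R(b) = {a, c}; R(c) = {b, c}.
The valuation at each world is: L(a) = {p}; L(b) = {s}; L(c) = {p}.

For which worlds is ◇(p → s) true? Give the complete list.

a, c

Let φ = ◇(p → s). Evaluate φ at each world:
  a (successors {a, b}): φ is true.
  b (successors {a, c}): φ is false.
  c (successors {b, c}): φ is true.
For instance, at c:
  At c: ◇(p → s) requires p → s at some successor in {b, c}.
    p → s holds at b, so ◇(p → s) is true at c.
Satisfying worlds: {a, c}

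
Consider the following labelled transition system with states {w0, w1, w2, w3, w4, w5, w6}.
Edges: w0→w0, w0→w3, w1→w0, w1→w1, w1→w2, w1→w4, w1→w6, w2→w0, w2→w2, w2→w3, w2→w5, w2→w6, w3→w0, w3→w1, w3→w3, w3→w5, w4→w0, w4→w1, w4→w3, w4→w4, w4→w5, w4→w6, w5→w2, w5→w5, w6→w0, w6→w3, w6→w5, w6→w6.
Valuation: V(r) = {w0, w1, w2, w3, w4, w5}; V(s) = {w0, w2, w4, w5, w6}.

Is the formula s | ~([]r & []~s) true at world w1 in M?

Recall that []ψ holds at a world iff ψ holds at every accessible world, and <>ψ holds iff ψ holds at some accessible world.
At w1: s is false, ~([]r & []~s) is true, so s | ~([]r & []~s) is true.
  At w1: []r & []~s is false, so ~([]r & []~s) is true.
    At w1: []r is false, []~s is false, so []r & []~s is false.
      At w1: []r requires r at every successor {w0, w1, w2, w4, w6}.
        r fails at w6, so []r is false at w1.
      At w1: []~s requires ~s at every successor {w0, w1, w2, w4, w6}.
        ~s fails at w0, so []~s is false at w1.

Yes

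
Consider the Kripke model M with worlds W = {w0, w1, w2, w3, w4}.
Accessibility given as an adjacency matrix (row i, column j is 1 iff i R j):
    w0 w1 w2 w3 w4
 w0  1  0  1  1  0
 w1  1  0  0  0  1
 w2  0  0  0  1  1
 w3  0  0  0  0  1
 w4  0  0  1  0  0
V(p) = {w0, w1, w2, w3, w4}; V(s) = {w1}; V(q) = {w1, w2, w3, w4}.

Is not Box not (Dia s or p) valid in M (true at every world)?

Yes

Let φ = not Box not (Dia s or p). Evaluate φ at each world:
  w0 (successors {w0, w2, w3}): φ is true.
  w1 (successors {w0, w4}): φ is true.
  w2 (successors {w3, w4}): φ is true.
  w3 (successors {w4}): φ is true.
  w4 (successors {w2}): φ is true.
For instance, at w4:
  At w4: Box not (Dia s or p) is false, so not Box not (Dia s or p) is true.
    At w4: Box not (Dia s or p) requires not (Dia s or p) at every successor {w2}.
      not (Dia s or p) fails at w2, so Box not (Dia s or p) is false at w4.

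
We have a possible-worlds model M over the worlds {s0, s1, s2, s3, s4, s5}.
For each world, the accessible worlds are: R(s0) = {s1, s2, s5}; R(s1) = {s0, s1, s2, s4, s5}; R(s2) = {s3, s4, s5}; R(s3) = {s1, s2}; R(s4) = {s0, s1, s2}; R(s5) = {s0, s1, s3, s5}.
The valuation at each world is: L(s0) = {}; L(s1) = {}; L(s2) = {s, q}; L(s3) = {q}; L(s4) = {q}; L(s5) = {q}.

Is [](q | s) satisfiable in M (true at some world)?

Let φ = [](q | s). Evaluate φ at each world:
  s0 (successors {s1, s2, s5}): φ is false.
  s1 (successors {s0, s1, s2, s4, s5}): φ is false.
  s2 (successors {s3, s4, s5}): φ is true.
  s3 (successors {s1, s2}): φ is false.
  s4 (successors {s0, s1, s2}): φ is false.
  s5 (successors {s0, s1, s3, s5}): φ is false.
Detail at s2 (witness):
  At s2: [](q | s) requires q | s at every successor {s3, s4, s5}.
    At s3: q | s is true.
    At s4: q | s is true.
    At s5: q | s is true.
  So [](q | s) is true at s2.

Yes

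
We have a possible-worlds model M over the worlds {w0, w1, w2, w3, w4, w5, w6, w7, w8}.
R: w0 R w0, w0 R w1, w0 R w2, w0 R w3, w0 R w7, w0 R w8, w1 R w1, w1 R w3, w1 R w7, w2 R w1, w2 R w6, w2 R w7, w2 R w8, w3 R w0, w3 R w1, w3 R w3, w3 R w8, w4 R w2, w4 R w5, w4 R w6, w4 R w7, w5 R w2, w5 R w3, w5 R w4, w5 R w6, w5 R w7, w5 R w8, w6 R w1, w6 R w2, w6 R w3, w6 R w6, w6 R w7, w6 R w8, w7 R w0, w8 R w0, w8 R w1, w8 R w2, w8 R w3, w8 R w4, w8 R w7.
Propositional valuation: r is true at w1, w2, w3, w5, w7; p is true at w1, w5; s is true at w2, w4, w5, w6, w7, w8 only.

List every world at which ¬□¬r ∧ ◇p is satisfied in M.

Let φ = ¬□¬r ∧ ◇p. Evaluate φ at each world:
  w0 (successors {w0, w1, w2, w3, w7, w8}): φ is true.
  w1 (successors {w1, w3, w7}): φ is true.
  w2 (successors {w1, w6, w7, w8}): φ is true.
  w3 (successors {w0, w1, w3, w8}): φ is true.
  w4 (successors {w2, w5, w6, w7}): φ is true.
  w5 (successors {w2, w3, w4, w6, w7, w8}): φ is false.
  w6 (successors {w1, w2, w3, w6, w7, w8}): φ is true.
  w7 (successors {w0}): φ is false.
  w8 (successors {w0, w1, w2, w3, w4, w7}): φ is true.
For instance, at w0:
  At w0: ¬□¬r is true, ◇p is true, so ¬□¬r ∧ ◇p is true.
    At w0: □¬r is false, so ¬□¬r is true.
      At w0: □¬r requires ¬r at every successor {w0, w1, w2, w3, w7, w8}.
        ¬r fails at w1, so □¬r is false at w0.
    At w0: ◇p requires p at some successor in {w0, w1, w2, w3, w7, w8}.
      p holds at w1, so ◇p is true at w0.
Satisfying worlds: {w0, w1, w2, w3, w4, w6, w8}

w0, w1, w2, w3, w4, w6, w8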